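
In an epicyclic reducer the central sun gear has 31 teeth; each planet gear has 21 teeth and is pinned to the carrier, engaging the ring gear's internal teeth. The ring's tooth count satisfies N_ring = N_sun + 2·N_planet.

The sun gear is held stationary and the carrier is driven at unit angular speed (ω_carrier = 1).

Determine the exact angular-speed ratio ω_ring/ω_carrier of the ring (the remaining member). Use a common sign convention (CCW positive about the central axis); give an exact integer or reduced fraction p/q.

104/73

N_ring = 31 + 2·21 = 73
31(ω_s−ω_c) = −73(ω_r−ω_c),  ω_s=0, ω_c=1
ω_r = 1 − (31/73)(0−1) = 104/73
ω_r/ω_c = 104/73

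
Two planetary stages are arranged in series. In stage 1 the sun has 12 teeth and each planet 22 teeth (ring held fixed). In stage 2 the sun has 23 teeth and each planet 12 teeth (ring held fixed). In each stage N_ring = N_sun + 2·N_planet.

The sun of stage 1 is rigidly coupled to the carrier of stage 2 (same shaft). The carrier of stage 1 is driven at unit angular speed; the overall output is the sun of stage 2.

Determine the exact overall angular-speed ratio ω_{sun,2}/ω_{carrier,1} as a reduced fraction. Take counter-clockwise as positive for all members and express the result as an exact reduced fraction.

1190/69

Stage 1: N_ring = 12 + 2·22 = 56
Stage 1: 12(ω_s−ω_c) = −56(ω_r−ω_c),  ω_r=0, ω_c=1
Stage 1: ω_s = 1 − (56/12)(0−1) = 17/3
  ⇒ ω_s¹/ω_c¹ = 17/3
Stage 2: N_ring = 23 + 2·12 = 47
Stage 2: 23(ω_s−ω_c) = −47(ω_r−ω_c),  ω_r=0, ω_c=1
Stage 2: ω_s = 1 − (47/23)(0−1) = 70/23
  ⇒ ω_s²/ω_c² = 70/23
Coupling ω_c² = ω_s¹ ⇒ overall = 17/3 × 70/23 = 1190/69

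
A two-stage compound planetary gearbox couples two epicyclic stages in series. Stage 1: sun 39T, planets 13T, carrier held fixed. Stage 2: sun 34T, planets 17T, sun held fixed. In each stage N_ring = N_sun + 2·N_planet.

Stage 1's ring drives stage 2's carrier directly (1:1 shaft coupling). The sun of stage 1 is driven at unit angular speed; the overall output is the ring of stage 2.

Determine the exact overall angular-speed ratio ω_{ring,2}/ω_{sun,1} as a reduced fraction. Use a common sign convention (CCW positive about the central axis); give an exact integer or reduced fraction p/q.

-9/10

Stage 1: N_ring = 39 + 2·13 = 65
Stage 1: 39(ω_s−ω_c) = −65(ω_r−ω_c),  ω_c=0, ω_s=1
Stage 1: ω_r = 0 − (39/65)(1−0) = -3/5
  ⇒ ω_r¹/ω_s¹ = -3/5
Stage 2: N_ring = 34 + 2·17 = 68
Stage 2: 34(ω_s−ω_c) = −68(ω_r−ω_c),  ω_s=0, ω_c=1
Stage 2: ω_r = 1 − (34/68)(0−1) = 3/2
  ⇒ ω_r²/ω_c² = 3/2
Coupling ω_c² = ω_r¹ ⇒ overall = -3/5 × 3/2 = -9/10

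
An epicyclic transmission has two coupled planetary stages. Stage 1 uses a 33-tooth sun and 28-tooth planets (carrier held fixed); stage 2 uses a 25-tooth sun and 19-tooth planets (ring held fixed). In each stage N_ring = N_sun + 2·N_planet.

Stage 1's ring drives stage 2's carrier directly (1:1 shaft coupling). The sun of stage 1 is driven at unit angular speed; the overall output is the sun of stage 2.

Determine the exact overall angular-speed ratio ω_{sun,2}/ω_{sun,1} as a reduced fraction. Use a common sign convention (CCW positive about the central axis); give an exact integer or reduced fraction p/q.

-2904/2225

Stage 1: N_ring = 33 + 2·28 = 89
Stage 1: 33(ω_s−ω_c) = −89(ω_r−ω_c),  ω_c=0, ω_s=1
Stage 1: ω_r = 0 − (33/89)(1−0) = -33/89
  ⇒ ω_r¹/ω_s¹ = -33/89
Stage 2: N_ring = 25 + 2·19 = 63
Stage 2: 25(ω_s−ω_c) = −63(ω_r−ω_c),  ω_r=0, ω_c=1
Stage 2: ω_s = 1 − (63/25)(0−1) = 88/25
  ⇒ ω_s²/ω_c² = 88/25
Coupling ω_c² = ω_r¹ ⇒ overall = -33/89 × 88/25 = -2904/2225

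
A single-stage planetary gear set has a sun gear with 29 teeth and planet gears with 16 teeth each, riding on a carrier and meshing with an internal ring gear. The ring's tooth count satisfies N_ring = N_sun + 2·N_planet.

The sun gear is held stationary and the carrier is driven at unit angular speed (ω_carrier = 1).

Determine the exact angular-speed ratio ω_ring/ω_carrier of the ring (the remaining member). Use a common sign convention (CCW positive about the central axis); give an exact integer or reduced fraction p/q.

N_ring = 29 + 2·16 = 61
29(ω_s−ω_c) = −61(ω_r−ω_c),  ω_s=0, ω_c=1
ω_r = 1 − (29/61)(0−1) = 90/61
ω_r/ω_c = 90/61

90/61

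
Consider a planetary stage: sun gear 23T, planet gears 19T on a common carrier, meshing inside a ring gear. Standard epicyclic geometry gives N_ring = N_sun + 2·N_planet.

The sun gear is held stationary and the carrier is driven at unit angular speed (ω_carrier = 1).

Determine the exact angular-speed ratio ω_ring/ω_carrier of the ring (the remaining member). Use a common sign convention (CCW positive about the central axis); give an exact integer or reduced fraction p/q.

84/61

N_ring = 23 + 2·19 = 61
23(ω_s−ω_c) = −61(ω_r−ω_c),  ω_s=0, ω_c=1
ω_r = 1 − (23/61)(0−1) = 84/61
ω_r/ω_c = 84/61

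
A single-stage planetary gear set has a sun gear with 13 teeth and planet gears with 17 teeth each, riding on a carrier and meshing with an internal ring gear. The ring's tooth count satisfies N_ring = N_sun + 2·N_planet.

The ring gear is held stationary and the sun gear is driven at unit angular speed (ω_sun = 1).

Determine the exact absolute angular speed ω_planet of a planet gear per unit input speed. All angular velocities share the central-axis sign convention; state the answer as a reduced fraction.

N_ring = 13 + 2·17 = 47
13(ω_s−ω_c) = −47(ω_r−ω_c),  ω_r=0, ω_s=1
13(1−ω_c) = −47(0−ω_c)  ⇒  60ω_c = 13  ⇒  ω_c = 13/60
sun–planet: 13·(1−13/60) = −17·(ω_p−ω_c)  ⇒  ω_p−ω_c = −(13/17)·(47/60) = -611/1020
ω_p = 13/60 − 611/1020 = -13/34

-13/34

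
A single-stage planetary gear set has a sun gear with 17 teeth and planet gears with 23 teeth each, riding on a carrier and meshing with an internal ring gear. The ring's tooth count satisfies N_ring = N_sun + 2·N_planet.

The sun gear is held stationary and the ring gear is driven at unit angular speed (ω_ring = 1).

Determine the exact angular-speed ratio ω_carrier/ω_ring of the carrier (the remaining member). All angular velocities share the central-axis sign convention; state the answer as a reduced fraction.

63/80

N_ring = 17 + 2·23 = 63
17(ω_s−ω_c) = −63(ω_r−ω_c),  ω_s=0, ω_r=1
17(0−ω_c) = −63(1−ω_c)  ⇒  80ω_c = 63  ⇒  ω_c = 63/80
ω_c/ω_r = 63/80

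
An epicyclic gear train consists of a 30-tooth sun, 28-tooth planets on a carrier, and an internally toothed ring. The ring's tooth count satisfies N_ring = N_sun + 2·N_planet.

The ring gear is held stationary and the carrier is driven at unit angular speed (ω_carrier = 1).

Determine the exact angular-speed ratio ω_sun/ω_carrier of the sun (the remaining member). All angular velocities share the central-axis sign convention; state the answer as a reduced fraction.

N_ring = 30 + 2·28 = 86
30(ω_s−ω_c) = −86(ω_r−ω_c),  ω_r=0, ω_c=1
ω_s = 1 − (86/30)(0−1) = 58/15
ω_s/ω_c = 58/15

58/15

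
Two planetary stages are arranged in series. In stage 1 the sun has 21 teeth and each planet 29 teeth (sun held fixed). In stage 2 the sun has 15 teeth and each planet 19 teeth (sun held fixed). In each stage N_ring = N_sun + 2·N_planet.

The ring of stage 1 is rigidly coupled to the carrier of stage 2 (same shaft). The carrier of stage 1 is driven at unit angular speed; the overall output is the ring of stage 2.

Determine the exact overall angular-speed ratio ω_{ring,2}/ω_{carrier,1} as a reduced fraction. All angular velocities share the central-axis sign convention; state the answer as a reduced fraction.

6800/4187

Stage 1: N_ring = 21 + 2·29 = 79
Stage 1: 21(ω_s−ω_c) = −79(ω_r−ω_c),  ω_s=0, ω_c=1
Stage 1: ω_r = 1 − (21/79)(0−1) = 100/79
  ⇒ ω_r¹/ω_c¹ = 100/79
Stage 2: N_ring = 15 + 2·19 = 53
Stage 2: 15(ω_s−ω_c) = −53(ω_r−ω_c),  ω_s=0, ω_c=1
Stage 2: ω_r = 1 − (15/53)(0−1) = 68/53
  ⇒ ω_r²/ω_c² = 68/53
Coupling ω_c² = ω_r¹ ⇒ overall = 100/79 × 68/53 = 6800/4187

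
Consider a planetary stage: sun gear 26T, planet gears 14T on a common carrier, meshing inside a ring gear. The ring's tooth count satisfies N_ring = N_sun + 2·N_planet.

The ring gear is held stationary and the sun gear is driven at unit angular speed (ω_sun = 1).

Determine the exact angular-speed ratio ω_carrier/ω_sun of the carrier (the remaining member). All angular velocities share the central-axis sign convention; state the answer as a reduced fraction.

N_ring = 26 + 2·14 = 54
26(ω_s−ω_c) = −54(ω_r−ω_c),  ω_r=0, ω_s=1
26(1−ω_c) = −54(0−ω_c)  ⇒  80ω_c = 26  ⇒  ω_c = 13/40
ω_c/ω_s = 13/40

13/40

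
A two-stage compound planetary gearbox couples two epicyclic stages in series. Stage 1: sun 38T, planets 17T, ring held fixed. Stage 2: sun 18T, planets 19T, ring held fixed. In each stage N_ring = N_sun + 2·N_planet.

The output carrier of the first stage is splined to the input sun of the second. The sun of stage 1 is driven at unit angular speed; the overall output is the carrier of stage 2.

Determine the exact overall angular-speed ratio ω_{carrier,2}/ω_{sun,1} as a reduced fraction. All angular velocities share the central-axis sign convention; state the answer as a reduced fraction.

Stage 1: N_ring = 38 + 2·17 = 72
Stage 1: 38(ω_s−ω_c) = −72(ω_r−ω_c),  ω_r=0, ω_s=1
Stage 1: 38(1−ω_c) = −72(0−ω_c)  ⇒  110ω_c = 38  ⇒  ω_c = 19/55
  ⇒ ω_c¹/ω_s¹ = 19/55
Stage 2: N_ring = 18 + 2·19 = 56
Stage 2: 18(ω_s−ω_c) = −56(ω_r−ω_c),  ω_r=0, ω_s=1
Stage 2: 18(1−ω_c) = −56(0−ω_c)  ⇒  74ω_c = 18  ⇒  ω_c = 9/37
  ⇒ ω_c²/ω_s² = 9/37
Coupling ω_s² = ω_c¹ ⇒ overall = 19/55 × 9/37 = 171/2035

171/2035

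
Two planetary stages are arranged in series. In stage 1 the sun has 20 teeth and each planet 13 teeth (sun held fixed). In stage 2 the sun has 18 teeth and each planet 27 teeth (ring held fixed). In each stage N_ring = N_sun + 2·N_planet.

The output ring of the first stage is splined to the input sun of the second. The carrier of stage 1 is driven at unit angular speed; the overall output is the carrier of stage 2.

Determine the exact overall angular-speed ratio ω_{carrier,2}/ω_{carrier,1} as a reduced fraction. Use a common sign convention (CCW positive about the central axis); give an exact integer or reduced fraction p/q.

33/115

Stage 1: N_ring = 20 + 2·13 = 46
Stage 1: 20(ω_s−ω_c) = −46(ω_r−ω_c),  ω_s=0, ω_c=1
Stage 1: ω_r = 1 − (20/46)(0−1) = 33/23
  ⇒ ω_r¹/ω_c¹ = 33/23
Stage 2: N_ring = 18 + 2·27 = 72
Stage 2: 18(ω_s−ω_c) = −72(ω_r−ω_c),  ω_r=0, ω_s=1
Stage 2: 18(1−ω_c) = −72(0−ω_c)  ⇒  90ω_c = 18  ⇒  ω_c = 1/5
  ⇒ ω_c²/ω_s² = 1/5
Coupling ω_s² = ω_r¹ ⇒ overall = 33/23 × 1/5 = 33/115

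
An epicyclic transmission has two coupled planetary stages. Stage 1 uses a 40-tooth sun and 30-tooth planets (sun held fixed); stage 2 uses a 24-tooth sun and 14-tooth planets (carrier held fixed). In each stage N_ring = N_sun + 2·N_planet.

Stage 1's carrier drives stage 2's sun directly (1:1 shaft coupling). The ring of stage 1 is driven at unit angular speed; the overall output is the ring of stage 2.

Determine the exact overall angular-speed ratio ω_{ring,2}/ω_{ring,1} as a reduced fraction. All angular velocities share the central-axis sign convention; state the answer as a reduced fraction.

-30/91

Stage 1: N_ring = 40 + 2·30 = 100
Stage 1: 40(ω_s−ω_c) = −100(ω_r−ω_c),  ω_s=0, ω_r=1
Stage 1: 40(0−ω_c) = −100(1−ω_c)  ⇒  140ω_c = 100  ⇒  ω_c = 5/7
  ⇒ ω_c¹/ω_r¹ = 5/7
Stage 2: N_ring = 24 + 2·14 = 52
Stage 2: 24(ω_s−ω_c) = −52(ω_r−ω_c),  ω_c=0, ω_s=1
Stage 2: ω_r = 0 − (24/52)(1−0) = -6/13
  ⇒ ω_r²/ω_s² = -6/13
Coupling ω_s² = ω_c¹ ⇒ overall = 5/7 × -6/13 = -30/91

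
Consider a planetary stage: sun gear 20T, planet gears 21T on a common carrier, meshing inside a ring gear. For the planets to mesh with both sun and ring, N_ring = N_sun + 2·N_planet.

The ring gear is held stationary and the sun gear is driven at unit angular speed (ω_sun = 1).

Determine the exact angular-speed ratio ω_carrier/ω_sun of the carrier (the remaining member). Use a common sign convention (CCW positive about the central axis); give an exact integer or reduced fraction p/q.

10/41

N_ring = 20 + 2·21 = 62
20(ω_s−ω_c) = −62(ω_r−ω_c),  ω_r=0, ω_s=1
20(1−ω_c) = −62(0−ω_c)  ⇒  82ω_c = 20  ⇒  ω_c = 10/41
ω_c/ω_s = 10/41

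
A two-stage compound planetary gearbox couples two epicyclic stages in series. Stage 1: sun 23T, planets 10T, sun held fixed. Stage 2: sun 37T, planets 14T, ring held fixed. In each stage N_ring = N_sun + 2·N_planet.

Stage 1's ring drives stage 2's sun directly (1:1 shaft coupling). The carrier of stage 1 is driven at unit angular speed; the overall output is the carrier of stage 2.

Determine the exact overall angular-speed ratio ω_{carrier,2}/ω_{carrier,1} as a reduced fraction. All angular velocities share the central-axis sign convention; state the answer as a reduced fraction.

407/731

Stage 1: N_ring = 23 + 2·10 = 43
Stage 1: 23(ω_s−ω_c) = −43(ω_r−ω_c),  ω_s=0, ω_c=1
Stage 1: ω_r = 1 − (23/43)(0−1) = 66/43
  ⇒ ω_r¹/ω_c¹ = 66/43
Stage 2: N_ring = 37 + 2·14 = 65
Stage 2: 37(ω_s−ω_c) = −65(ω_r−ω_c),  ω_r=0, ω_s=1
Stage 2: 37(1−ω_c) = −65(0−ω_c)  ⇒  102ω_c = 37  ⇒  ω_c = 37/102
  ⇒ ω_c²/ω_s² = 37/102
Coupling ω_s² = ω_r¹ ⇒ overall = 66/43 × 37/102 = 407/731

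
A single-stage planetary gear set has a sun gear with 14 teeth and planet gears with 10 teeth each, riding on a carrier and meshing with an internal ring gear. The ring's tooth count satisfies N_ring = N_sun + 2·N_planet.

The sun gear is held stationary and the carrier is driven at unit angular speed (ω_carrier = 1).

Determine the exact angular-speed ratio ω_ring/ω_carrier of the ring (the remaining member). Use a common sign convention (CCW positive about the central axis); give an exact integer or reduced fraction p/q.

24/17

N_ring = 14 + 2·10 = 34
14(ω_s−ω_c) = −34(ω_r−ω_c),  ω_s=0, ω_c=1
ω_r = 1 − (14/34)(0−1) = 24/17
ω_r/ω_c = 24/17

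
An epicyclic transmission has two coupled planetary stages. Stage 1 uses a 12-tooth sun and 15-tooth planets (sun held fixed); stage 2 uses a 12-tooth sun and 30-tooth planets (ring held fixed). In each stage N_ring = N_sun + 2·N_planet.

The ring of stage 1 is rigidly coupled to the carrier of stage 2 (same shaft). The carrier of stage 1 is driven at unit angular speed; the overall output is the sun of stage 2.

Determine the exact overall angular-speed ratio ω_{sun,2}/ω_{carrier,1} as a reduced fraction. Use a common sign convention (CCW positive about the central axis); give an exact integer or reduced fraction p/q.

9

Stage 1: N_ring = 12 + 2·15 = 42
Stage 1: 12(ω_s−ω_c) = −42(ω_r−ω_c),  ω_s=0, ω_c=1
Stage 1: ω_r = 1 − (12/42)(0−1) = 9/7
  ⇒ ω_r¹/ω_c¹ = 9/7
Stage 2: N_ring = 12 + 2·30 = 72
Stage 2: 12(ω_s−ω_c) = −72(ω_r−ω_c),  ω_r=0, ω_c=1
Stage 2: ω_s = 1 − (72/12)(0−1) = 7
  ⇒ ω_s²/ω_c² = 7
Coupling ω_c² = ω_r¹ ⇒ overall = 9/7 × 7 = 9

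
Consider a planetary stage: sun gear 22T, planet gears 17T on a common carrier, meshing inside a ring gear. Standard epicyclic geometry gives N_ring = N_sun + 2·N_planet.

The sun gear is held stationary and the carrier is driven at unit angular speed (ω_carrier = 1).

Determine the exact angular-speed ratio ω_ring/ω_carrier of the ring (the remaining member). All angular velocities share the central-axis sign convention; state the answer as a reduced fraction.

N_ring = 22 + 2·17 = 56
22(ω_s−ω_c) = −56(ω_r−ω_c),  ω_s=0, ω_c=1
ω_r = 1 − (22/56)(0−1) = 39/28
ω_r/ω_c = 39/28

39/28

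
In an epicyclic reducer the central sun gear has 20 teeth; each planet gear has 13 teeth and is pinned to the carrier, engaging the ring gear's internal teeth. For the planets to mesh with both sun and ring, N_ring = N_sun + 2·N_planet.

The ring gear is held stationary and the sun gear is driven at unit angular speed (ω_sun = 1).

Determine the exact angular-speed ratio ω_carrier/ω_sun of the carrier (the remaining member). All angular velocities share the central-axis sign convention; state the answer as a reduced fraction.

N_ring = 20 + 2·13 = 46
20(ω_s−ω_c) = −46(ω_r−ω_c),  ω_r=0, ω_s=1
20(1−ω_c) = −46(0−ω_c)  ⇒  66ω_c = 20  ⇒  ω_c = 10/33
ω_c/ω_s = 10/33

10/33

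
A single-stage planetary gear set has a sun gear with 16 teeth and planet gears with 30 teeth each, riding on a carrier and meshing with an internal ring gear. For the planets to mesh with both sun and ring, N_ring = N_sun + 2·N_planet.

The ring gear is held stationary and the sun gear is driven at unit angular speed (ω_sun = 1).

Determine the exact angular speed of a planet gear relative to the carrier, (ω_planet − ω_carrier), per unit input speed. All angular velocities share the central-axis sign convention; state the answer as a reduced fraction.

-152/345

N_ring = 16 + 2·30 = 76
16(ω_s−ω_c) = −76(ω_r−ω_c),  ω_r=0, ω_s=1
16(1−ω_c) = −76(0−ω_c)  ⇒  92ω_c = 16  ⇒  ω_c = 4/23
sun–planet: 16·(1−4/23) = −30·(ω_p−ω_c)  ⇒  ω_p−ω_c = −(16/30)·(19/23) = -152/345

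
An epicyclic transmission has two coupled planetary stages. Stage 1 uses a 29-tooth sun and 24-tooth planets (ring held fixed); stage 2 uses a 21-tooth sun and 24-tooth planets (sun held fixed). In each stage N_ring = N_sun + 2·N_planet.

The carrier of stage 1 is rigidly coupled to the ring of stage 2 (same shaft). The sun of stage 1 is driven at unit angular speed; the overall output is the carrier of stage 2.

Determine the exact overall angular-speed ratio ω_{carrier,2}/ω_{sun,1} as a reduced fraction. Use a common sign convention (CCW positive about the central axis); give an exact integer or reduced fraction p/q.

Stage 1: N_ring = 29 + 2·24 = 77
Stage 1: 29(ω_s−ω_c) = −77(ω_r−ω_c),  ω_r=0, ω_s=1
Stage 1: 29(1−ω_c) = −77(0−ω_c)  ⇒  106ω_c = 29  ⇒  ω_c = 29/106
  ⇒ ω_c¹/ω_s¹ = 29/106
Stage 2: N_ring = 21 + 2·24 = 69
Stage 2: 21(ω_s−ω_c) = −69(ω_r−ω_c),  ω_s=0, ω_r=1
Stage 2: 21(0−ω_c) = −69(1−ω_c)  ⇒  90ω_c = 69  ⇒  ω_c = 23/30
  ⇒ ω_c²/ω_r² = 23/30
Coupling ω_r² = ω_c¹ ⇒ overall = 29/106 × 23/30 = 667/3180

667/3180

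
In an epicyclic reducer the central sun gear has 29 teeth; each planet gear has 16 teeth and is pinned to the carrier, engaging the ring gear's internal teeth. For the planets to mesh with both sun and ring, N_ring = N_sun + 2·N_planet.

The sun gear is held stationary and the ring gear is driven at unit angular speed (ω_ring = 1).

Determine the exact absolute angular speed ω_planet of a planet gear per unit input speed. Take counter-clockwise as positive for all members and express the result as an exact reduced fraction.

N_ring = 29 + 2·16 = 61
29(ω_s−ω_c) = −61(ω_r−ω_c),  ω_s=0, ω_r=1
29(0−ω_c) = −61(1−ω_c)  ⇒  90ω_c = 61  ⇒  ω_c = 61/90
sun–planet: 29·(0−61/90) = −16·(ω_p−ω_c)  ⇒  ω_p−ω_c = −(29/16)·(-61/90) = 1769/1440
ω_p = 61/90 + 1769/1440 = 61/32

61/32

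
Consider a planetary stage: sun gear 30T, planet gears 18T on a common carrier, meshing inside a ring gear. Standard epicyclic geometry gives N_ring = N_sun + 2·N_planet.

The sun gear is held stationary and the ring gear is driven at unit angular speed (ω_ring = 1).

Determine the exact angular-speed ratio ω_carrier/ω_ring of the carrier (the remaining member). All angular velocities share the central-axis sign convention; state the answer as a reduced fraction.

11/16

N_ring = 30 + 2·18 = 66
30(ω_s−ω_c) = −66(ω_r−ω_c),  ω_s=0, ω_r=1
30(0−ω_c) = −66(1−ω_c)  ⇒  96ω_c = 66  ⇒  ω_c = 11/16
ω_c/ω_r = 11/16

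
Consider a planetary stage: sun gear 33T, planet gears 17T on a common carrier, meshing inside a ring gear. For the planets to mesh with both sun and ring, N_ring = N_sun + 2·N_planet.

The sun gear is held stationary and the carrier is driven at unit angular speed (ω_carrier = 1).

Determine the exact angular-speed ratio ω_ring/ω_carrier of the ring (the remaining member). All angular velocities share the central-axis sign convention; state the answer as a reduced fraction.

100/67

N_ring = 33 + 2·17 = 67
33(ω_s−ω_c) = −67(ω_r−ω_c),  ω_s=0, ω_c=1
ω_r = 1 − (33/67)(0−1) = 100/67
ω_r/ω_c = 100/67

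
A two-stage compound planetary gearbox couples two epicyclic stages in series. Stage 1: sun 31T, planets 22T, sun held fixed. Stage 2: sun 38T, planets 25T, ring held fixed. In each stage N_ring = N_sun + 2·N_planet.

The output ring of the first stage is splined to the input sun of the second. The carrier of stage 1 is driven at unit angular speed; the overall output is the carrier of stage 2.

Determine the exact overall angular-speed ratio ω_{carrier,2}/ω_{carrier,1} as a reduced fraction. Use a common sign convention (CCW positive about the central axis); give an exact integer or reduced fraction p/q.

2014/4725

Stage 1: N_ring = 31 + 2·22 = 75
Stage 1: 31(ω_s−ω_c) = −75(ω_r−ω_c),  ω_s=0, ω_c=1
Stage 1: ω_r = 1 − (31/75)(0−1) = 106/75
  ⇒ ω_r¹/ω_c¹ = 106/75
Stage 2: N_ring = 38 + 2·25 = 88
Stage 2: 38(ω_s−ω_c) = −88(ω_r−ω_c),  ω_r=0, ω_s=1
Stage 2: 38(1−ω_c) = −88(0−ω_c)  ⇒  126ω_c = 38  ⇒  ω_c = 19/63
  ⇒ ω_c²/ω_s² = 19/63
Coupling ω_s² = ω_r¹ ⇒ overall = 106/75 × 19/63 = 2014/4725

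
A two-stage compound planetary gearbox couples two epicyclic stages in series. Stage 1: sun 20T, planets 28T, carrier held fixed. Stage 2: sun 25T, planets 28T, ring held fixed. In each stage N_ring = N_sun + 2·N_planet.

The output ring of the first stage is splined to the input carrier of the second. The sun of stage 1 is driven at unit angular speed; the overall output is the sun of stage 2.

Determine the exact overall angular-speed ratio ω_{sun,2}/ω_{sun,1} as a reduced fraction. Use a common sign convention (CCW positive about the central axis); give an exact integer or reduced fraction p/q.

Stage 1: N_ring = 20 + 2·28 = 76
Stage 1: 20(ω_s−ω_c) = −76(ω_r−ω_c),  ω_c=0, ω_s=1
Stage 1: ω_r = 0 − (20/76)(1−0) = -5/19
  ⇒ ω_r¹/ω_s¹ = -5/19
Stage 2: N_ring = 25 + 2·28 = 81
Stage 2: 25(ω_s−ω_c) = −81(ω_r−ω_c),  ω_r=0, ω_c=1
Stage 2: ω_s = 1 − (81/25)(0−1) = 106/25
  ⇒ ω_s²/ω_c² = 106/25
Coupling ω_c² = ω_r¹ ⇒ overall = -5/19 × 106/25 = -106/95

-106/95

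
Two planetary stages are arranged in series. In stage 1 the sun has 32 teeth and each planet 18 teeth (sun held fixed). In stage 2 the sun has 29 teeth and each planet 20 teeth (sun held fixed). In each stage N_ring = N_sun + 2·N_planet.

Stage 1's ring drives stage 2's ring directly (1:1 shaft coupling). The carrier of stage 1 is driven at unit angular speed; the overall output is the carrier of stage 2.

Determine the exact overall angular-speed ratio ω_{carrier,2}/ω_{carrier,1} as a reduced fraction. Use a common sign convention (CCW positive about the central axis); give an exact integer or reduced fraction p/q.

Stage 1: N_ring = 32 + 2·18 = 68
Stage 1: 32(ω_s−ω_c) = −68(ω_r−ω_c),  ω_s=0, ω_c=1
Stage 1: ω_r = 1 − (32/68)(0−1) = 25/17
  ⇒ ω_r¹/ω_c¹ = 25/17
Stage 2: N_ring = 29 + 2·20 = 69
Stage 2: 29(ω_s−ω_c) = −69(ω_r−ω_c),  ω_s=0, ω_r=1
Stage 2: 29(0−ω_c) = −69(1−ω_c)  ⇒  98ω_c = 69  ⇒  ω_c = 69/98
  ⇒ ω_c²/ω_r² = 69/98
Coupling ω_r² = ω_r¹ ⇒ overall = 25/17 × 69/98 = 1725/1666

1725/1666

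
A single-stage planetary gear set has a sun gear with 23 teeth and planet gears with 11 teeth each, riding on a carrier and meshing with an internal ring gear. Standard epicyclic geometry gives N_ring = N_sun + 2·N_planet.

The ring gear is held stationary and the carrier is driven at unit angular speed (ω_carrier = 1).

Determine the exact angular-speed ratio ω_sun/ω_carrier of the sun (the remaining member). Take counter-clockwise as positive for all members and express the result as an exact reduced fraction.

N_ring = 23 + 2·11 = 45
23(ω_s−ω_c) = −45(ω_r−ω_c),  ω_r=0, ω_c=1
ω_s = 1 − (45/23)(0−1) = 68/23
ω_s/ω_c = 68/23

68/23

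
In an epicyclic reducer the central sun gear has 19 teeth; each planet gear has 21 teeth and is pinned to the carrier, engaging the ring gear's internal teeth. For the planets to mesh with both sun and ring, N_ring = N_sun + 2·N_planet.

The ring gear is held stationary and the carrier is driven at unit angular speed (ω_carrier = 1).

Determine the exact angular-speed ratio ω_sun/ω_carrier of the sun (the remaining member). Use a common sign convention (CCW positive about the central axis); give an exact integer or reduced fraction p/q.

N_ring = 19 + 2·21 = 61
19(ω_s−ω_c) = −61(ω_r−ω_c),  ω_r=0, ω_c=1
ω_s = 1 − (61/19)(0−1) = 80/19
ω_s/ω_c = 80/19

80/19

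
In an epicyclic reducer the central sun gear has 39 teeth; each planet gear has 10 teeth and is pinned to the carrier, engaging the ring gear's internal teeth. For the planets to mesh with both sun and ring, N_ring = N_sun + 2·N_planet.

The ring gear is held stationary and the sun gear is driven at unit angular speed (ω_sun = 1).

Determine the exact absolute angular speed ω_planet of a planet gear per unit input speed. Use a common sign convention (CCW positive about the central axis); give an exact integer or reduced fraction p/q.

N_ring = 39 + 2·10 = 59
39(ω_s−ω_c) = −59(ω_r−ω_c),  ω_r=0, ω_s=1
39(1−ω_c) = −59(0−ω_c)  ⇒  98ω_c = 39  ⇒  ω_c = 39/98
sun–planet: 39·(1−39/98) = −10·(ω_p−ω_c)  ⇒  ω_p−ω_c = −(39/10)·(59/98) = -2301/980
ω_p = 39/98 − 2301/980 = -39/20

-39/20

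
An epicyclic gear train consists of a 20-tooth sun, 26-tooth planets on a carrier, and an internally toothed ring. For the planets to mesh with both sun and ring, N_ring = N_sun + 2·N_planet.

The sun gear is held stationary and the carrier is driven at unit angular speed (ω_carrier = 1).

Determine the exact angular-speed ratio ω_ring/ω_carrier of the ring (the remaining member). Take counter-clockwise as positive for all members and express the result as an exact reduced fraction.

N_ring = 20 + 2·26 = 72
20(ω_s−ω_c) = −72(ω_r−ω_c),  ω_s=0, ω_c=1
ω_r = 1 − (20/72)(0−1) = 23/18
ω_r/ω_c = 23/18

23/18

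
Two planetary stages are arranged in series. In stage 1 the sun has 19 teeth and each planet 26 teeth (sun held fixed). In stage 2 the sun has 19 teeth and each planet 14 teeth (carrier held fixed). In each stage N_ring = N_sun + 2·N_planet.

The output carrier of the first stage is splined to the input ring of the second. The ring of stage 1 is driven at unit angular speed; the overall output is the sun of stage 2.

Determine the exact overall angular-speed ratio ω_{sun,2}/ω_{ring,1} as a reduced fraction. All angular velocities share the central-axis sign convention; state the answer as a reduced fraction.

Stage 1: N_ring = 19 + 2·26 = 71
Stage 1: 19(ω_s−ω_c) = −71(ω_r−ω_c),  ω_s=0, ω_r=1
Stage 1: 19(0−ω_c) = −71(1−ω_c)  ⇒  90ω_c = 71  ⇒  ω_c = 71/90
  ⇒ ω_c¹/ω_r¹ = 71/90
Stage 2: N_ring = 19 + 2·14 = 47
Stage 2: 19(ω_s−ω_c) = −47(ω_r−ω_c),  ω_c=0, ω_r=1
Stage 2: ω_s = 0 − (47/19)(1−0) = -47/19
  ⇒ ω_s²/ω_r² = -47/19
Coupling ω_r² = ω_c¹ ⇒ overall = 71/90 × -47/19 = -3337/1710

-3337/1710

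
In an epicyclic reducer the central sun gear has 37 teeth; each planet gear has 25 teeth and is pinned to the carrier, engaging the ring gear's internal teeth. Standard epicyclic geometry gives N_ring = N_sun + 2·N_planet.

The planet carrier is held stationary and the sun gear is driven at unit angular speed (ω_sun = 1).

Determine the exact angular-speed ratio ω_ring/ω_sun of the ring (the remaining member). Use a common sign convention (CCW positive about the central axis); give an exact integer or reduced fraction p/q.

N_ring = 37 + 2·25 = 87
37(ω_s−ω_c) = −87(ω_r−ω_c),  ω_c=0, ω_s=1
ω_r = 0 − (37/87)(1−0) = -37/87
ω_r/ω_s = -37/87

-37/87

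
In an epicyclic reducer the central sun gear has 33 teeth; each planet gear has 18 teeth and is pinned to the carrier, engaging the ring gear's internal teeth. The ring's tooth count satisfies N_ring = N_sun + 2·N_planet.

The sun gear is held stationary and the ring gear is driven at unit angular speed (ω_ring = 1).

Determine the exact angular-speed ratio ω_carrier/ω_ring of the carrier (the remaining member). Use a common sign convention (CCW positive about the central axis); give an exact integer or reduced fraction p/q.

23/34

N_ring = 33 + 2·18 = 69
33(ω_s−ω_c) = −69(ω_r−ω_c),  ω_s=0, ω_r=1
33(0−ω_c) = −69(1−ω_c)  ⇒  102ω_c = 69  ⇒  ω_c = 23/34
ω_c/ω_r = 23/34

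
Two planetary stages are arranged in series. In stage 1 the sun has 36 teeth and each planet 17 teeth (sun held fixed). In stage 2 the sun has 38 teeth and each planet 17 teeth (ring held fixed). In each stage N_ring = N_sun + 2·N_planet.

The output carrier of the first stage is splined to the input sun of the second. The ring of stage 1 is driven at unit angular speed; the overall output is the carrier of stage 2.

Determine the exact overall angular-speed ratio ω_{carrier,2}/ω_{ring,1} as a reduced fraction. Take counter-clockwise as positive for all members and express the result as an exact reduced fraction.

Stage 1: N_ring = 36 + 2·17 = 70
Stage 1: 36(ω_s−ω_c) = −70(ω_r−ω_c),  ω_s=0, ω_r=1
Stage 1: 36(0−ω_c) = −70(1−ω_c)  ⇒  106ω_c = 70  ⇒  ω_c = 35/53
  ⇒ ω_c¹/ω_r¹ = 35/53
Stage 2: N_ring = 38 + 2·17 = 72
Stage 2: 38(ω_s−ω_c) = −72(ω_r−ω_c),  ω_r=0, ω_s=1
Stage 2: 38(1−ω_c) = −72(0−ω_c)  ⇒  110ω_c = 38  ⇒  ω_c = 19/55
  ⇒ ω_c²/ω_s² = 19/55
Coupling ω_s² = ω_c¹ ⇒ overall = 35/53 × 19/55 = 133/583

133/583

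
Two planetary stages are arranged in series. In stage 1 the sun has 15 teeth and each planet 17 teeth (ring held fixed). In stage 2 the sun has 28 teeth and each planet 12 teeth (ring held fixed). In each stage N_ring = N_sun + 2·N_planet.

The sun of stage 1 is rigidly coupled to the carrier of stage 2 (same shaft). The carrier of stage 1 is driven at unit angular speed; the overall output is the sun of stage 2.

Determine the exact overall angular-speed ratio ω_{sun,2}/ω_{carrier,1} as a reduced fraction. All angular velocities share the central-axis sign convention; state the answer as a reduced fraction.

Stage 1: N_ring = 15 + 2·17 = 49
Stage 1: 15(ω_s−ω_c) = −49(ω_r−ω_c),  ω_r=0, ω_c=1
Stage 1: ω_s = 1 − (49/15)(0−1) = 64/15
  ⇒ ω_s¹/ω_c¹ = 64/15
Stage 2: N_ring = 28 + 2·12 = 52
Stage 2: 28(ω_s−ω_c) = −52(ω_r−ω_c),  ω_r=0, ω_c=1
Stage 2: ω_s = 1 − (52/28)(0−1) = 20/7
  ⇒ ω_s²/ω_c² = 20/7
Coupling ω_c² = ω_s¹ ⇒ overall = 64/15 × 20/7 = 256/21

256/21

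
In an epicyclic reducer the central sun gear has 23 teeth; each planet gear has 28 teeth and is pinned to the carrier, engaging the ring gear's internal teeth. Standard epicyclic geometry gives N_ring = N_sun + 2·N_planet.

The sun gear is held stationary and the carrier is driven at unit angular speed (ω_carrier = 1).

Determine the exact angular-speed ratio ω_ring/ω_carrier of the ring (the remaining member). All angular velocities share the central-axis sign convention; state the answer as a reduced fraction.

102/79

N_ring = 23 + 2·28 = 79
23(ω_s−ω_c) = −79(ω_r−ω_c),  ω_s=0, ω_c=1
ω_r = 1 − (23/79)(0−1) = 102/79
ω_r/ω_c = 102/79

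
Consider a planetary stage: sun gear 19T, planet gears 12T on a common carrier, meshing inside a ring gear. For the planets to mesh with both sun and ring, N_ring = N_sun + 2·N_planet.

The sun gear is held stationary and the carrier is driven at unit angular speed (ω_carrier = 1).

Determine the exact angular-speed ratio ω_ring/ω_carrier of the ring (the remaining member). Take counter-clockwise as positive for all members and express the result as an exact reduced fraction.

N_ring = 19 + 2·12 = 43
19(ω_s−ω_c) = −43(ω_r−ω_c),  ω_s=0, ω_c=1
ω_r = 1 − (19/43)(0−1) = 62/43
ω_r/ω_c = 62/43

62/43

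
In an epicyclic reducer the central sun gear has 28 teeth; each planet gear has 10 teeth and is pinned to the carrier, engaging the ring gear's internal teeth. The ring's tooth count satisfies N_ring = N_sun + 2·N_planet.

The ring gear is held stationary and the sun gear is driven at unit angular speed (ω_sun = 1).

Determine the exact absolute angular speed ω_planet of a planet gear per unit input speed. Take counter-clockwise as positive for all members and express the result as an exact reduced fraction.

N_ring = 28 + 2·10 = 48
28(ω_s−ω_c) = −48(ω_r−ω_c),  ω_r=0, ω_s=1
28(1−ω_c) = −48(0−ω_c)  ⇒  76ω_c = 28  ⇒  ω_c = 7/19
sun–planet: 28·(1−7/19) = −10·(ω_p−ω_c)  ⇒  ω_p−ω_c = −(28/10)·(12/19) = -168/95
ω_p = 7/19 − 168/95 = -7/5

-7/5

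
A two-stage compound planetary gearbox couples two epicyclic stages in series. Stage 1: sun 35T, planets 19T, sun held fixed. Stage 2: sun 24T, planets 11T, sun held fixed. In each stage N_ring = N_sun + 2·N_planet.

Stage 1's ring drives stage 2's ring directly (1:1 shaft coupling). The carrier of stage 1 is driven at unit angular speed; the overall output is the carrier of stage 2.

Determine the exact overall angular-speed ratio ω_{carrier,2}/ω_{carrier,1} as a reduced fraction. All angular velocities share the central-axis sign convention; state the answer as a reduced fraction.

2484/2555

Stage 1: N_ring = 35 + 2·19 = 73
Stage 1: 35(ω_s−ω_c) = −73(ω_r−ω_c),  ω_s=0, ω_c=1
Stage 1: ω_r = 1 − (35/73)(0−1) = 108/73
  ⇒ ω_r¹/ω_c¹ = 108/73
Stage 2: N_ring = 24 + 2·11 = 46
Stage 2: 24(ω_s−ω_c) = −46(ω_r−ω_c),  ω_s=0, ω_r=1
Stage 2: 24(0−ω_c) = −46(1−ω_c)  ⇒  70ω_c = 46  ⇒  ω_c = 23/35
  ⇒ ω_c²/ω_r² = 23/35
Coupling ω_r² = ω_r¹ ⇒ overall = 108/73 × 23/35 = 2484/2555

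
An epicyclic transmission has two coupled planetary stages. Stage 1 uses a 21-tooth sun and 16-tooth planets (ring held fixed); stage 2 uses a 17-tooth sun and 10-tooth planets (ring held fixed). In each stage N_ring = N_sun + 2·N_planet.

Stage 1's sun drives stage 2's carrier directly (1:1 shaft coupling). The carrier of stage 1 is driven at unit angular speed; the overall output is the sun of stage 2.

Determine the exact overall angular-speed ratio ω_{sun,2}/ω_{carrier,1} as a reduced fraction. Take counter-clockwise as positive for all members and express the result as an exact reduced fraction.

1332/119

Stage 1: N_ring = 21 + 2·16 = 53
Stage 1: 21(ω_s−ω_c) = −53(ω_r−ω_c),  ω_r=0, ω_c=1
Stage 1: ω_s = 1 − (53/21)(0−1) = 74/21
  ⇒ ω_s¹/ω_c¹ = 74/21
Stage 2: N_ring = 17 + 2·10 = 37
Stage 2: 17(ω_s−ω_c) = −37(ω_r−ω_c),  ω_r=0, ω_c=1
Stage 2: ω_s = 1 − (37/17)(0−1) = 54/17
  ⇒ ω_s²/ω_c² = 54/17
Coupling ω_c² = ω_s¹ ⇒ overall = 74/21 × 54/17 = 1332/119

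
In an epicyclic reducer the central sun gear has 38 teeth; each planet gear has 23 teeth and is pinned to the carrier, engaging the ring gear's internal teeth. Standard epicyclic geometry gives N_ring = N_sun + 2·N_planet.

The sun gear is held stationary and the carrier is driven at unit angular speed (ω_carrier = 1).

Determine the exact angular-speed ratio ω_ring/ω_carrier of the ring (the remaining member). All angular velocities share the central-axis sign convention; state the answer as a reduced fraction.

N_ring = 38 + 2·23 = 84
38(ω_s−ω_c) = −84(ω_r−ω_c),  ω_s=0, ω_c=1
ω_r = 1 − (38/84)(0−1) = 61/42
ω_r/ω_c = 61/42

61/42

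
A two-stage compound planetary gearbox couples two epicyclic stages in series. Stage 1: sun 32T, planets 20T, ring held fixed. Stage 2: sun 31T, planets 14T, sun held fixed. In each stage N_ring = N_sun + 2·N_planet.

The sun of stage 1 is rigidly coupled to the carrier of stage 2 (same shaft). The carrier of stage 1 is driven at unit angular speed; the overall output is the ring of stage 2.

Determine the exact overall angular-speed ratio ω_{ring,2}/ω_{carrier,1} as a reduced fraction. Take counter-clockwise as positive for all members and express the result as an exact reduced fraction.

Stage 1: N_ring = 32 + 2·20 = 72
Stage 1: 32(ω_s−ω_c) = −72(ω_r−ω_c),  ω_r=0, ω_c=1
Stage 1: ω_s = 1 − (72/32)(0−1) = 13/4
  ⇒ ω_s¹/ω_c¹ = 13/4
Stage 2: N_ring = 31 + 2·14 = 59
Stage 2: 31(ω_s−ω_c) = −59(ω_r−ω_c),  ω_s=0, ω_c=1
Stage 2: ω_r = 1 − (31/59)(0−1) = 90/59
  ⇒ ω_r²/ω_c² = 90/59
Coupling ω_c² = ω_s¹ ⇒ overall = 13/4 × 90/59 = 585/118

585/118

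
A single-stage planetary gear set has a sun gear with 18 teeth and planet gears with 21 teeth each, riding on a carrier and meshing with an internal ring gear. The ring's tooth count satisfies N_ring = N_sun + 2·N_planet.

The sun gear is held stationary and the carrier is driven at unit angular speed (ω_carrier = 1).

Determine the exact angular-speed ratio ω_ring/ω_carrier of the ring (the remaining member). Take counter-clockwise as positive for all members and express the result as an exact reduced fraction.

N_ring = 18 + 2·21 = 60
18(ω_s−ω_c) = −60(ω_r−ω_c),  ω_s=0, ω_c=1
ω_r = 1 − (18/60)(0−1) = 13/10
ω_r/ω_c = 13/10

13/10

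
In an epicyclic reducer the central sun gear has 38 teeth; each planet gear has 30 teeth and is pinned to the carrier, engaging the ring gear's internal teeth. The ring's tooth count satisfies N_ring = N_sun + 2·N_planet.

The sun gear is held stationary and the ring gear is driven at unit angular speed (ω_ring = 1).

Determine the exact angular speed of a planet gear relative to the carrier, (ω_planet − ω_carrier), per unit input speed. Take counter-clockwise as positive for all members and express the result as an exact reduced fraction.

N_ring = 38 + 2·30 = 98
38(ω_s−ω_c) = −98(ω_r−ω_c),  ω_s=0, ω_r=1
38(0−ω_c) = −98(1−ω_c)  ⇒  136ω_c = 98  ⇒  ω_c = 49/68
sun–planet: 38·(0−49/68) = −30·(ω_p−ω_c)  ⇒  ω_p−ω_c = −(38/30)·(-49/68) = 931/1020

931/1020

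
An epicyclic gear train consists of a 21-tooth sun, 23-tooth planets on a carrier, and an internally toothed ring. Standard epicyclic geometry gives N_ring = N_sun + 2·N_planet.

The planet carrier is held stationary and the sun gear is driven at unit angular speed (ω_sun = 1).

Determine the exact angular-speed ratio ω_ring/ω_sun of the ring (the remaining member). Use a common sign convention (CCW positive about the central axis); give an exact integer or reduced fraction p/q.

-21/67

N_ring = 21 + 2·23 = 67
21(ω_s−ω_c) = −67(ω_r−ω_c),  ω_c=0, ω_s=1
ω_r = 0 − (21/67)(1−0) = -21/67
ω_r/ω_s = -21/67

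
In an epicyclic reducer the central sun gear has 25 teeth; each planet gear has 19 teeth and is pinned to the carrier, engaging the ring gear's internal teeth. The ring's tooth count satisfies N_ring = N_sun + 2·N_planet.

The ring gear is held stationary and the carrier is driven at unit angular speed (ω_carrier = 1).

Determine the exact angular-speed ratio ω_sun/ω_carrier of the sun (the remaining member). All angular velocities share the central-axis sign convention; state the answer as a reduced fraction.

N_ring = 25 + 2·19 = 63
25(ω_s−ω_c) = −63(ω_r−ω_c),  ω_r=0, ω_c=1
ω_s = 1 − (63/25)(0−1) = 88/25
ω_s/ω_c = 88/25

88/25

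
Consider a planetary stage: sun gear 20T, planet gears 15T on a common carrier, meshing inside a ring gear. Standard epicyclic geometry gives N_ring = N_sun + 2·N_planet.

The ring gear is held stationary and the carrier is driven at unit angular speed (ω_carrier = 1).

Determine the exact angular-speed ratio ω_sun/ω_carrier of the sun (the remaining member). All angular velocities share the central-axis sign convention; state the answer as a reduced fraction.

7/2

N_ring = 20 + 2·15 = 50
20(ω_s−ω_c) = −50(ω_r−ω_c),  ω_r=0, ω_c=1
ω_s = 1 − (50/20)(0−1) = 7/2
ω_s/ω_c = 7/2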